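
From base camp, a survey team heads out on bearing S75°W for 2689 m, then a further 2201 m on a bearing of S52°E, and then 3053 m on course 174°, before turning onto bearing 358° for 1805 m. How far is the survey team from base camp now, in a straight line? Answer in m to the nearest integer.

Leg 1 (S75°W, 2689 m): east 2689 sin 255° = -2597.37, north 2689 cos 255° = -695.96
Leg 2 (S52°E, 2201 m): east 2201 sin 128° = 1734.41, north 2201 cos 128° = -1355.07
Leg 3 (174°, 3053 m): east 3053 sin 174° = 319.13, north 3053 cos 174° = -3036.28
Leg 4 (358°, 1805 m): east 1805 sin 358° = -62.99, north 1805 cos 358° = 1803.90
Net: -606.83 east, -3283.41 north. Distance = √((-606.83)² + (-3283.41)²) = 3339.016 m.

3339 m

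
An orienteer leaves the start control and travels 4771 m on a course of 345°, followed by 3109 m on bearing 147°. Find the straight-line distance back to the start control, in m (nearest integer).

Leg 1 (345°, 4771 m): east 4771 sin 345° = -1234.83, north 4771 cos 345° = 4608.43
Leg 2 (147°, 3109 m): east 3109 sin 147° = 1693.28, north 3109 cos 147° = -2607.43
Net: 458.46 east, 2001.01 north. Distance = √((458.46)² + (2001.01)²) = 2052.853 m.

2053 m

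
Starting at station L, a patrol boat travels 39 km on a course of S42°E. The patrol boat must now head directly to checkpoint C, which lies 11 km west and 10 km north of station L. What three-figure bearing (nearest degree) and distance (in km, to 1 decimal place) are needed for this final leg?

Leg 1 (S42°E, 39 km): east 39 sin 138° = 26.10, north 39 cos 138° = -28.98
Current position: (26.10, -28.98). Target: (-11, 10). Remaining: Δeast = -37.10, Δnorth = 38.98.
Bearing = atan2(-37.10, 38.98) mod 360° = 316.42°; distance = √((-37.10)² + (38.98)²) = 53.812 km.

316°, 53.8 km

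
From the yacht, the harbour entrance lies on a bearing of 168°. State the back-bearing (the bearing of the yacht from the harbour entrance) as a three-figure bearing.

348°

Back-bearing = 168° + 180° = 348°.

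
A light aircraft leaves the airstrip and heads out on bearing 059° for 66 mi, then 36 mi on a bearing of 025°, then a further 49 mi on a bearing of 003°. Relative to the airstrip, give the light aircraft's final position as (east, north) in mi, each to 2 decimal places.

(74.35, 115.55)

Leg 1 (059°, 66 mi): east 66 sin 59° = 56.57, north 66 cos 59° = 33.99
Leg 2 (025°, 36 mi): east 36 sin 25° = 15.21, north 36 cos 25° = 32.63
Leg 3 (003°, 49 mi): east 49 sin 3° = 2.56, north 49 cos 3° = 48.93
Summing: 74.35 mi east, 115.55 mi north → (74.35, 115.55).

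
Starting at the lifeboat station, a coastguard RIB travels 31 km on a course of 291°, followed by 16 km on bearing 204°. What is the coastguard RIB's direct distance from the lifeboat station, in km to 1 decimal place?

35.6 km

Leg 1 (291°, 31 km): east 31 sin 291° = -28.94, north 31 cos 291° = 11.11
Leg 2 (204°, 16 km): east 16 sin 204° = -6.51, north 16 cos 204° = -14.62
Net: -35.45 east, -3.51 north. Distance = √((-35.45)² + (-3.51)²) = 35.622 km.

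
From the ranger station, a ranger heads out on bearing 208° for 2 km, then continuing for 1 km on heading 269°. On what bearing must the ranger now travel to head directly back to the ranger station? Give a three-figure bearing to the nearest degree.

047°

Leg 1 (208°, 2 km): east 2 sin 208° = -0.94, north 2 cos 208° = -1.77
Leg 2 (269°, 1 km): east 1 sin 269° = -1.00, north 1 cos 269° = -0.02
Net displacement: -1.94 east, -1.78 north. Direction back to start is (1.94, 1.78): bearing = atan2(1.94, 1.78) mod 360° = 47.39° ≈ 047°.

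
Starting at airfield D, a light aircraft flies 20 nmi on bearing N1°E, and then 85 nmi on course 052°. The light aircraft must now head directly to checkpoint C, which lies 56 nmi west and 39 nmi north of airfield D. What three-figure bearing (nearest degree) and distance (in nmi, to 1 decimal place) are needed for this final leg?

255°, 127.8 nmi

Leg 1 (N1°E, 20 nmi): east 20 sin 1° = 0.35, north 20 cos 1° = 20.00
Leg 2 (052°, 85 nmi): east 85 sin 52° = 66.98, north 85 cos 52° = 52.33
Current position: (67.33, 72.33). Target: (-56, 39). Remaining: Δeast = -123.33, Δnorth = -33.33.
Bearing = atan2(-123.33, -33.33) mod 360° = 254.88°; distance = √((-123.33)² + (-33.33)²) = 127.754 nmi.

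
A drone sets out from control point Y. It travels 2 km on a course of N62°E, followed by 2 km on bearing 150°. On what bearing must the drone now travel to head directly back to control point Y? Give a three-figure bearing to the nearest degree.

286°

Leg 1 (N62°E, 2 km): east 2 sin 62° = 1.77, north 2 cos 62° = 0.94
Leg 2 (150°, 2 km): east 2 sin 150° = 1.00, north 2 cos 150° = -1.73
Net displacement: 2.77 east, -0.79 north. Direction back to start is (-2.77, 0.79): bearing = atan2(-2.77, 0.79) mod 360° = 286.00° ≈ 286°.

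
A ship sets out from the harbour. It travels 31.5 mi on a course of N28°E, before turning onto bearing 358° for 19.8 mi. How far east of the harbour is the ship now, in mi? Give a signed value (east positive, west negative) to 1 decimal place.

Leg 1 (N28°E, 31.5 mi): east 31.5 sin 28° = 14.79, north 31.5 cos 28° = 27.81
Leg 2 (358°, 19.8 mi): east 19.8 sin 358° = -0.69, north 19.8 cos 358° = 19.79
Net east component: 14.10 mi.

14.1 mi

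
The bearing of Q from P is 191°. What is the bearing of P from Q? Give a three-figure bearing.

011°

Back-bearing = 191° − 180° = 011°.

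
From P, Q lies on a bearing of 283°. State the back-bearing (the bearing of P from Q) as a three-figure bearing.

Back-bearing = 283° − 180° = 103°.

103°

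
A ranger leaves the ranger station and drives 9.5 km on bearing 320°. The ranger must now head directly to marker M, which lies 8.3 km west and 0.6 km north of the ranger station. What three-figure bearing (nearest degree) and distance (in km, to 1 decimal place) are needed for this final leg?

Leg 1 (320°, 9.5 km): east 9.5 sin 320° = -6.11, north 9.5 cos 320° = 7.28
Current position: (-6.11, 7.28). Target: (-8.3, 0.6). Remaining: Δeast = -2.19, Δnorth = -6.68.
Bearing = atan2(-2.19, -6.68) mod 360° = 198.19°; distance = √((-2.19)² + (-6.68)²) = 7.028 km.

198°, 7.0 km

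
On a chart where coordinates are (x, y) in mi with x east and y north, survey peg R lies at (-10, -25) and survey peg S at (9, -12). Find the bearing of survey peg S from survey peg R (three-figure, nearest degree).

Δeast = 9 − -10 = 19.00; Δnorth = -12 − -25 = 13.00.
Bearing = atan2(Δeast, Δnorth) mod 360° = 55.62° ≈ 056°.

056°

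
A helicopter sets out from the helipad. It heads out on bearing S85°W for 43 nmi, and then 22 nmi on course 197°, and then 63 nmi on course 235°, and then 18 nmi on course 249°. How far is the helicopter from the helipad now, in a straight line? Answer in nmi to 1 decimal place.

Leg 1 (S85°W, 43 nmi): east 43 sin 265° = -42.84, north 43 cos 265° = -3.75
Leg 2 (197°, 22 nmi): east 22 sin 197° = -6.43, north 22 cos 197° = -21.04
Leg 3 (235°, 63 nmi): east 63 sin 235° = -51.61, north 63 cos 235° = -36.14
Leg 4 (249°, 18 nmi): east 18 sin 249° = -16.80, north 18 cos 249° = -6.45
Net: -117.68 east, -67.37 north. Distance = √((-117.68)² + (-67.37)²) = 135.601 nmi.

135.6 nmi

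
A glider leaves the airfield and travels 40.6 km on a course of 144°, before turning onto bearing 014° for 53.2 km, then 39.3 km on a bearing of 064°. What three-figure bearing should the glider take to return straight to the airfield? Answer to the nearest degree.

Leg 1 (144°, 40.6 km): east 40.6 sin 144° = 23.86, north 40.6 cos 144° = -32.85
Leg 2 (014°, 53.2 km): east 53.2 sin 14° = 12.87, north 53.2 cos 14° = 51.62
Leg 3 (064°, 39.3 km): east 39.3 sin 64° = 35.32, north 39.3 cos 64° = 17.23
Net displacement: 72.06 east, 36.00 north. Direction back to start is (-72.06, -36.00): bearing = atan2(-72.06, -36.00) mod 360° = 243.45° ≈ 243°.

243°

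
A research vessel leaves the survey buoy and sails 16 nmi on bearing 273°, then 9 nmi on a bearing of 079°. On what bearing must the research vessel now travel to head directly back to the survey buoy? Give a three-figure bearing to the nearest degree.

110°

Leg 1 (273°, 16 nmi): east 16 sin 273° = -15.98, north 16 cos 273° = 0.84
Leg 2 (079°, 9 nmi): east 9 sin 79° = 8.83, north 9 cos 79° = 1.72
Net displacement: -7.14 east, 2.55 north. Direction back to start is (7.14, -2.55): bearing = atan2(7.14, -2.55) mod 360° = 109.68° ≈ 110°.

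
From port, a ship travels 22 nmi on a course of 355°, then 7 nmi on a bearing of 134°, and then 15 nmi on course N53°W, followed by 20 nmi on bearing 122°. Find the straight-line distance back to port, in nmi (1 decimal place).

17.5 nmi

Leg 1 (355°, 22 nmi): east 22 sin 355° = -1.92, north 22 cos 355° = 21.92
Leg 2 (134°, 7 nmi): east 7 sin 134° = 5.04, north 7 cos 134° = -4.86
Leg 3 (N53°W, 15 nmi): east 15 sin 307° = -11.98, north 15 cos 307° = 9.03
Leg 4 (122°, 20 nmi): east 20 sin 122° = 16.96, north 20 cos 122° = -10.60
Net: 8.10 east, 15.48 north. Distance = √((8.10)² + (15.48)²) = 17.473 nmi.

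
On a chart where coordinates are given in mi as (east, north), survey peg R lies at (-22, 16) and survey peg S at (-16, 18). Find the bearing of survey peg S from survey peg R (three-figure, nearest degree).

Δeast = -16 − -22 = 6.00; Δnorth = 18 − 16 = 2.00.
Bearing = atan2(Δeast, Δnorth) mod 360° = 71.57° ≈ 072°.

072°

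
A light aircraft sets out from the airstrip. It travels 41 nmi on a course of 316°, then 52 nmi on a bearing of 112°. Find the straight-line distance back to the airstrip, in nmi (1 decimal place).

22.1 nmi

Leg 1 (316°, 41 nmi): east 41 sin 316° = -28.48, north 41 cos 316° = 29.49
Leg 2 (112°, 52 nmi): east 52 sin 112° = 48.21, north 52 cos 112° = -19.48
Net: 19.73 east, 10.01 north. Distance = √((19.73)² + (10.01)²) = 22.128 nmi.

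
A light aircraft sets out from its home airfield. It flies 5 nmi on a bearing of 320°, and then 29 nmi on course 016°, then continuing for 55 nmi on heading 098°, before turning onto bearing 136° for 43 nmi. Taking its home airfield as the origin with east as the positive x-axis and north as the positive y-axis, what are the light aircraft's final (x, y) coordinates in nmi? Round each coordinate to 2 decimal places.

(89.11, -6.88)

Leg 1 (320°, 5 nmi): east 5 sin 320° = -3.21, north 5 cos 320° = 3.83
Leg 2 (016°, 29 nmi): east 29 sin 16° = 7.99, north 29 cos 16° = 27.88
Leg 3 (098°, 55 nmi): east 55 sin 98° = 54.46, north 55 cos 98° = -7.65
Leg 4 (136°, 43 nmi): east 43 sin 136° = 29.87, north 43 cos 136° = -30.93
Summing: 89.11 nmi east, -6.88 nmi north → (89.11, -6.88).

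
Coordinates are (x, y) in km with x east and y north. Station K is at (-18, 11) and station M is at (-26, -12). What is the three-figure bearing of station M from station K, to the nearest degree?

199°

Δeast = -26 − -18 = -8.00; Δnorth = -12 − 11 = -23.00.
Bearing = atan2(Δeast, Δnorth) mod 360° = 199.18° ≈ 199°.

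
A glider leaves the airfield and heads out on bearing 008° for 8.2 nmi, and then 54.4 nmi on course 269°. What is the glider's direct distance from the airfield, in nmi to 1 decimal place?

53.7 nmi

Leg 1 (008°, 8.2 nmi): east 8.2 sin 8° = 1.14, north 8.2 cos 8° = 8.12
Leg 2 (269°, 54.4 nmi): east 54.4 sin 269° = -54.39, north 54.4 cos 269° = -0.95
Net: -53.25 east, 7.17 north. Distance = √((-53.25)² + (7.17)²) = 53.731 nmi.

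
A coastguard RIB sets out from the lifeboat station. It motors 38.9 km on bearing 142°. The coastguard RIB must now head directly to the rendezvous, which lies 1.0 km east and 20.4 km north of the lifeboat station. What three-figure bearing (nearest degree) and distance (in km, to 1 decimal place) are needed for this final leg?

336°, 56.0 km

Leg 1 (142°, 38.9 km): east 38.9 sin 142° = 23.95, north 38.9 cos 142° = -30.65
Current position: (23.95, -30.65). Target: (1.0, 20.4). Remaining: Δeast = -22.95, Δnorth = 51.05.
Bearing = atan2(-22.95, 51.05) mod 360° = 335.80°; distance = √((-22.95)² + (51.05)²) = 55.974 km.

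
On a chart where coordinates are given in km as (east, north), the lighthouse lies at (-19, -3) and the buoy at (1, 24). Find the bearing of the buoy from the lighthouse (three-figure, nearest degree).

Δeast = 1 − -19 = 20.00; Δnorth = 24 − -3 = 27.00.
Bearing = atan2(Δeast, Δnorth) mod 360° = 36.53° ≈ 037°.

037°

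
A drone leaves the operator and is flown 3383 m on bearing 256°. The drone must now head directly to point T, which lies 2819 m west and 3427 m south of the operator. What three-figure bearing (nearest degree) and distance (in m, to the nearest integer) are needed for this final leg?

Leg 1 (256°, 3383 m): east 3383 sin 256° = -3282.51, north 3383 cos 256° = -818.42
Current position: (-3282.51, -818.42). Target: (-2819, -3427). Remaining: Δeast = 463.51, Δnorth = -2608.58.
Bearing = atan2(463.51, -2608.58) mod 360° = 169.92°; distance = √((463.51)² + (-2608.58)²) = 2649.438 m.

170°, 2649 m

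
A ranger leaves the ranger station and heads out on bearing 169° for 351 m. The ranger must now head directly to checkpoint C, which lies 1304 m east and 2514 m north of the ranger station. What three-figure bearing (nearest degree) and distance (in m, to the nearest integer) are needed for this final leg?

023°, 3115 m

Leg 1 (169°, 351 m): east 351 sin 169° = 66.97, north 351 cos 169° = -344.55
Current position: (66.97, -344.55). Target: (1304, 2514). Remaining: Δeast = 1237.03, Δnorth = 2858.55.
Bearing = atan2(1237.03, 2858.55) mod 360° = 23.40°; distance = √((1237.03)² + (2858.55)²) = 3114.731 m.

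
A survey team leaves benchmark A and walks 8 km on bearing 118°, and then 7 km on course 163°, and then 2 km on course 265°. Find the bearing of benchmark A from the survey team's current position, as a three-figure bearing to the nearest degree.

Leg 1 (118°, 8 km): east 8 sin 118° = 7.06, north 8 cos 118° = -3.76
Leg 2 (163°, 7 km): east 7 sin 163° = 2.05, north 7 cos 163° = -6.69
Leg 3 (265°, 2 km): east 2 sin 265° = -1.99, north 2 cos 265° = -0.17
Net displacement: 7.12 east, -10.62 north. Direction back to start is (-7.12, 10.62): bearing = atan2(-7.12, 10.62) mod 360° = 326.18° ≈ 326°.

326°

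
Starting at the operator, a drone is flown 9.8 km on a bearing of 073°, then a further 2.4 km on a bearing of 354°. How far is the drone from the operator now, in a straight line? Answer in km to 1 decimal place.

10.5 km

Leg 1 (073°, 9.8 km): east 9.8 sin 73° = 9.37, north 9.8 cos 73° = 2.87
Leg 2 (354°, 2.4 km): east 2.4 sin 354° = -0.25, north 2.4 cos 354° = 2.39
Net: 9.12 east, 5.25 north. Distance = √((9.12)² + (5.25)²) = 10.525 km.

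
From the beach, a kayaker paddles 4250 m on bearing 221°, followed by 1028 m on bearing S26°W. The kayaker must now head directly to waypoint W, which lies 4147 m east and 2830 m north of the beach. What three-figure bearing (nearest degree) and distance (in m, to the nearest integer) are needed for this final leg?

Leg 1 (221°, 4250 m): east 4250 sin 221° = -2788.25, north 4250 cos 221° = -3207.52
Leg 2 (S26°W, 1028 m): east 1028 sin 206° = -450.65, north 1028 cos 206° = -923.96
Current position: (-3238.90, -4131.48). Target: (4147, 2830). Remaining: Δeast = 7385.90, Δnorth = 6961.48.
Bearing = atan2(7385.90, 6961.48) mod 360° = 46.69°; distance = √((7385.90)² + (6961.48)²) = 10149.562 m.

047°, 10150 m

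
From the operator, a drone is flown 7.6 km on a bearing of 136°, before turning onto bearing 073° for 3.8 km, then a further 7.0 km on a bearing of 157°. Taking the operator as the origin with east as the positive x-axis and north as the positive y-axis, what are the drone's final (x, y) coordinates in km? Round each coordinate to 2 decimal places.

(11.65, -10.80)

Leg 1 (136°, 7.6 km): east 7.6 sin 136° = 5.28, north 7.6 cos 136° = -5.47
Leg 2 (073°, 3.8 km): east 3.8 sin 73° = 3.63, north 3.8 cos 73° = 1.11
Leg 3 (157°, 7.0 km): east 7.0 sin 157° = 2.74, north 7.0 cos 157° = -6.44
Summing: 11.65 km east, -10.80 km north → (11.65, -10.80).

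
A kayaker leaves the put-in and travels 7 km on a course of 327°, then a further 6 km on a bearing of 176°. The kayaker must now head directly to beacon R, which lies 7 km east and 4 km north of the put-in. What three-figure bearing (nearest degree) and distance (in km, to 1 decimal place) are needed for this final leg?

Leg 1 (327°, 7 km): east 7 sin 327° = -3.81, north 7 cos 327° = 5.87
Leg 2 (176°, 6 km): east 6 sin 176° = 0.42, north 6 cos 176° = -5.99
Current position: (-3.39, -0.11). Target: (7, 4). Remaining: Δeast = 10.39, Δnorth = 4.11.
Bearing = atan2(10.39, 4.11) mod 360° = 68.40°; distance = √((10.39)² + (4.11)²) = 11.179 km.

068°, 11.2 km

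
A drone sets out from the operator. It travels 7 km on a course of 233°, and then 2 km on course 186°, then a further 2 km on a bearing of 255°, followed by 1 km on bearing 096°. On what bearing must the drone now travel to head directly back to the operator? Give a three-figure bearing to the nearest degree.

045°

Leg 1 (233°, 7 km): east 7 sin 233° = -5.59, north 7 cos 233° = -4.21
Leg 2 (186°, 2 km): east 2 sin 186° = -0.21, north 2 cos 186° = -1.99
Leg 3 (255°, 2 km): east 2 sin 255° = -1.93, north 2 cos 255° = -0.52
Leg 4 (096°, 1 km): east 1 sin 96° = 0.99, north 1 cos 96° = -0.10
Net displacement: -6.74 east, -6.82 north. Direction back to start is (6.74, 6.82): bearing = atan2(6.74, 6.82) mod 360° = 44.63° ≈ 045°.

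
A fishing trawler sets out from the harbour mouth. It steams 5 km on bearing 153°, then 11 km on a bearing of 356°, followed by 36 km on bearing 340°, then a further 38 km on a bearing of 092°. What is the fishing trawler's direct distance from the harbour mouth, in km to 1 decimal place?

Leg 1 (153°, 5 km): east 5 sin 153° = 2.27, north 5 cos 153° = -4.46
Leg 2 (356°, 11 km): east 11 sin 356° = -0.77, north 11 cos 356° = 10.97
Leg 3 (340°, 36 km): east 36 sin 340° = -12.31, north 36 cos 340° = 33.83
Leg 4 (092°, 38 km): east 38 sin 92° = 37.98, north 38 cos 92° = -1.33
Net: 27.17 east, 39.02 north. Distance = √((27.17)² + (39.02)²) = 47.546 km.

47.5 km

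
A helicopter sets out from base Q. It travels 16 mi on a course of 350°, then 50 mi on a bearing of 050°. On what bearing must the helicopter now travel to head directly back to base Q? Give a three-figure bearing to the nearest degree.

Leg 1 (350°, 16 mi): east 16 sin 350° = -2.78, north 16 cos 350° = 15.76
Leg 2 (050°, 50 mi): east 50 sin 50° = 38.30, north 50 cos 50° = 32.14
Net displacement: 35.52 east, 47.90 north. Direction back to start is (-35.52, -47.90): bearing = atan2(-35.52, -47.90) mod 360° = 216.56° ≈ 217°.

217°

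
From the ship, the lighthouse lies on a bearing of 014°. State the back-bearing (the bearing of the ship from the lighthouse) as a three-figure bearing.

194°

Back-bearing = 014° + 180° = 194°.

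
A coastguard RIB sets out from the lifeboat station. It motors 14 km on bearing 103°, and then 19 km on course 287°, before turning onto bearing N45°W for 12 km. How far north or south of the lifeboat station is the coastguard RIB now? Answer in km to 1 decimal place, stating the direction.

Leg 1 (103°, 14 km): east 14 sin 103° = 13.64, north 14 cos 103° = -3.15
Leg 2 (287°, 19 km): east 19 sin 287° = -18.17, north 19 cos 287° = 5.56
Leg 3 (N45°W, 12 km): east 12 sin 315° = -8.49, north 12 cos 315° = 8.49
Net north component: 10.89 km.

10.9 km north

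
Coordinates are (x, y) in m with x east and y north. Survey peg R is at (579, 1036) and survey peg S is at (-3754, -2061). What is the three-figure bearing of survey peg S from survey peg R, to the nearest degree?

Δeast = -3754 − 579 = -4333.00; Δnorth = -2061 − 1036 = -3097.00.
Bearing = atan2(Δeast, Δnorth) mod 360° = 234.44° ≈ 234°.

234°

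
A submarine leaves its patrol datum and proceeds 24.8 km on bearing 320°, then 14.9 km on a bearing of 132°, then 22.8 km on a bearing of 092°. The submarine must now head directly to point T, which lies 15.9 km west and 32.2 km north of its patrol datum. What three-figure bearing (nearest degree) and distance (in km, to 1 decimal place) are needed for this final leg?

Leg 1 (320°, 24.8 km): east 24.8 sin 320° = -15.94, north 24.8 cos 320° = 19.00
Leg 2 (132°, 14.9 km): east 14.9 sin 132° = 11.07, north 14.9 cos 132° = -9.97
Leg 3 (092°, 22.8 km): east 22.8 sin 92° = 22.79, north 22.8 cos 92° = -0.80
Current position: (17.92, 8.23). Target: (-15.9, 32.2). Remaining: Δeast = -33.82, Δnorth = 23.97.
Bearing = atan2(-33.82, 23.97) mod 360° = 305.33°; distance = √((-33.82)² + (23.97)²) = 41.450 km.

305°, 41.5 km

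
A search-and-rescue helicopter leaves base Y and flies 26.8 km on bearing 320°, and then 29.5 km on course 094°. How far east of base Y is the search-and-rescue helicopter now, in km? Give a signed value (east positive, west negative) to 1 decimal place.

Leg 1 (320°, 26.8 km): east 26.8 sin 320° = -17.23, north 26.8 cos 320° = 20.53
Leg 2 (094°, 29.5 km): east 29.5 sin 94° = 29.43, north 29.5 cos 94° = -2.06
Net east component: 12.20 km.

12.2 km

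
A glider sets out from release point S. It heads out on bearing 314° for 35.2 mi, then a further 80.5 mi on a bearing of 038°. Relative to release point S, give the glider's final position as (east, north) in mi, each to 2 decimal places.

(24.24, 87.89)

Leg 1 (314°, 35.2 mi): east 35.2 sin 314° = -25.32, north 35.2 cos 314° = 24.45
Leg 2 (038°, 80.5 mi): east 80.5 sin 38° = 49.56, north 80.5 cos 38° = 63.43
Summing: 24.24 mi east, 87.89 mi north → (24.24, 87.89).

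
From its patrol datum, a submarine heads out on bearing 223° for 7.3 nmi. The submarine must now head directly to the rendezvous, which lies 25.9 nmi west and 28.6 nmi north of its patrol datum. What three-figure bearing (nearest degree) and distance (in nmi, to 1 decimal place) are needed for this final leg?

Leg 1 (223°, 7.3 nmi): east 7.3 sin 223° = -4.98, north 7.3 cos 223° = -5.34
Current position: (-4.98, -5.34). Target: (-25.9, 28.6). Remaining: Δeast = -20.92, Δnorth = 33.94.
Bearing = atan2(-20.92, 33.94) mod 360° = 328.35°; distance = √((-20.92)² + (33.94)²) = 39.869 nmi.

328°, 39.9 nmi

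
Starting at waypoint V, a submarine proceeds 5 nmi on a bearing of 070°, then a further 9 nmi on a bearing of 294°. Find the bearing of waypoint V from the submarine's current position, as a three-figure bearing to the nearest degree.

Leg 1 (070°, 5 nmi): east 5 sin 70° = 4.70, north 5 cos 70° = 1.71
Leg 2 (294°, 9 nmi): east 9 sin 294° = -8.22, north 9 cos 294° = 3.66
Net displacement: -3.52 east, 5.37 north. Direction back to start is (3.52, -5.37): bearing = atan2(3.52, -5.37) mod 360° = 146.73° ≈ 147°.

147°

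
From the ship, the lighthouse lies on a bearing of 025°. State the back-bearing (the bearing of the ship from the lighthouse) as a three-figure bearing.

205°

Back-bearing = 025° + 180° = 205°.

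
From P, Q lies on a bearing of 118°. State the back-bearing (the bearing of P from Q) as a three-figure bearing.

298°

Back-bearing = 118° + 180° = 298°.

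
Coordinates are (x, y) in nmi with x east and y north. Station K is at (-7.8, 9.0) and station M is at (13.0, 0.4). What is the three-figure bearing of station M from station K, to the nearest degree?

112°

Δeast = 13.0 − -7.8 = 20.80; Δnorth = 0.4 − 9.0 = -8.60.
Bearing = atan2(Δeast, Δnorth) mod 360° = 112.46° ≈ 112°.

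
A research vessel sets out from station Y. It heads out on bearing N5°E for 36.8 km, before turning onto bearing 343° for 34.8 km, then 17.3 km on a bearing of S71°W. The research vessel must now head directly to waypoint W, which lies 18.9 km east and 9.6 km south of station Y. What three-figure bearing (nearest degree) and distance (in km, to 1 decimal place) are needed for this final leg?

Leg 1 (N5°E, 36.8 km): east 36.8 sin 5° = 3.21, north 36.8 cos 5° = 36.66
Leg 2 (343°, 34.8 km): east 34.8 sin 343° = -10.17, north 34.8 cos 343° = 33.28
Leg 3 (S71°W, 17.3 km): east 17.3 sin 251° = -16.36, north 17.3 cos 251° = -5.63
Current position: (-23.32, 64.31). Target: (18.9, -9.6). Remaining: Δeast = 42.22, Δnorth = -73.91.
Bearing = atan2(42.22, -73.91) mod 360° = 150.26°; distance = √((42.22)² + (-73.91)²) = 85.119 km.

150°, 85.1 km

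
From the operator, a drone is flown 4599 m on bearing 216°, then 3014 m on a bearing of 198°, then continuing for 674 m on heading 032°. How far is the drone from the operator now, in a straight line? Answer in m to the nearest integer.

Leg 1 (216°, 4599 m): east 4599 sin 216° = -2703.22, north 4599 cos 216° = -3720.67
Leg 2 (198°, 3014 m): east 3014 sin 198° = -931.38, north 3014 cos 198° = -2866.48
Leg 3 (032°, 674 m): east 674 sin 32° = 357.17, north 674 cos 32° = 571.58
Net: -3277.44 east, -6015.57 north. Distance = √((-3277.44)² + (-6015.57)²) = 6850.449 m.

6850 m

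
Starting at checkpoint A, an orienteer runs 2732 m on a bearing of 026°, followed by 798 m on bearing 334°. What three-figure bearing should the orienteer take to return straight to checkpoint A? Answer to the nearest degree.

195°

Leg 1 (026°, 2732 m): east 2732 sin 26° = 1197.63, north 2732 cos 26° = 2455.51
Leg 2 (334°, 798 m): east 798 sin 334° = -349.82, north 798 cos 334° = 717.24
Net displacement: 847.81 east, 3172.74 north. Direction back to start is (-847.81, -3172.74): bearing = atan2(-847.81, -3172.74) mod 360° = 194.96° ≈ 195°.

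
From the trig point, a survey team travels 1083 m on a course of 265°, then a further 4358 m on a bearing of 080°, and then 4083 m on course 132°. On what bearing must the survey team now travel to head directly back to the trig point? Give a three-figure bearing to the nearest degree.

Leg 1 (265°, 1083 m): east 1083 sin 265° = -1078.88, north 1083 cos 265° = -94.39
Leg 2 (080°, 4358 m): east 4358 sin 80° = 4291.79, north 4358 cos 80° = 756.76
Leg 3 (132°, 4083 m): east 4083 sin 132° = 3034.26, north 4083 cos 132° = -2732.06
Net displacement: 6247.17 east, -2069.69 north. Direction back to start is (-6247.17, 2069.69): bearing = atan2(-6247.17, 2069.69) mod 360° = 288.33° ≈ 288°.

288°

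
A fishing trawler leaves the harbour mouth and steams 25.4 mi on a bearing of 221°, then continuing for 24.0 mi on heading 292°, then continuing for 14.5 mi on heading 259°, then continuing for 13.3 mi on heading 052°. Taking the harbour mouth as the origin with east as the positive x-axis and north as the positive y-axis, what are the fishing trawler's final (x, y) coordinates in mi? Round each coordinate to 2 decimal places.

(-42.67, -4.76)

Leg 1 (221°, 25.4 mi): east 25.4 sin 221° = -16.66, north 25.4 cos 221° = -19.17
Leg 2 (292°, 24.0 mi): east 24.0 sin 292° = -22.25, north 24.0 cos 292° = 8.99
Leg 3 (259°, 14.5 mi): east 14.5 sin 259° = -14.23, north 14.5 cos 259° = -2.77
Leg 4 (052°, 13.3 mi): east 13.3 sin 52° = 10.48, north 13.3 cos 52° = 8.19
Summing: -42.67 mi east, -4.76 mi north → (-42.67, -4.76).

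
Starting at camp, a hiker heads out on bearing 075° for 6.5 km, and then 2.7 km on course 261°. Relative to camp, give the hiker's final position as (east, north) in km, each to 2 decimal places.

Leg 1 (075°, 6.5 km): east 6.5 sin 75° = 6.28, north 6.5 cos 75° = 1.68
Leg 2 (261°, 2.7 km): east 2.7 sin 261° = -2.67, north 2.7 cos 261° = -0.42
Summing: 3.61 km east, 1.26 km north → (3.61, 1.26).

(3.61, 1.26)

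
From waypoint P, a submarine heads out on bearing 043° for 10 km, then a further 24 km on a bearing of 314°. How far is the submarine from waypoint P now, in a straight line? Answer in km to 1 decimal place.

26.2 km

Leg 1 (043°, 10 km): east 10 sin 43° = 6.82, north 10 cos 43° = 7.31
Leg 2 (314°, 24 km): east 24 sin 314° = -17.26, north 24 cos 314° = 16.67
Net: -10.44 east, 23.99 north. Distance = √((-10.44)² + (23.99)²) = 26.161 km.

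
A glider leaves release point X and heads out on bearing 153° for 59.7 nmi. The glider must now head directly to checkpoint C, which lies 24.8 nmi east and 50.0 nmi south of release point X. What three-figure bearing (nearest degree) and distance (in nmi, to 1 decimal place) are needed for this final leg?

324°, 3.9 nmi

Leg 1 (153°, 59.7 nmi): east 59.7 sin 153° = 27.10, north 59.7 cos 153° = -53.19
Current position: (27.10, -53.19). Target: (24.8, -50.0). Remaining: Δeast = -2.30, Δnorth = 3.19.
Bearing = atan2(-2.30, 3.19) mod 360° = 324.20°; distance = √((-2.30)² + (3.19)²) = 3.937 nmi.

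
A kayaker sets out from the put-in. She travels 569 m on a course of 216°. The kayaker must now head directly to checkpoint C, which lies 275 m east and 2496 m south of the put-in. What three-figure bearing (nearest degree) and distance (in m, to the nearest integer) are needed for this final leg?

163°, 2125 m

Leg 1 (216°, 569 m): east 569 sin 216° = -334.45, north 569 cos 216° = -460.33
Current position: (-334.45, -460.33). Target: (275, -2496). Remaining: Δeast = 609.45, Δnorth = -2035.67.
Bearing = atan2(609.45, -2035.67) mod 360° = 163.33°; distance = √((609.45)² + (-2035.67)²) = 2124.942 m.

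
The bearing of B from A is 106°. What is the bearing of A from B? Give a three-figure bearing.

286°

Back-bearing = 106° + 180° = 286°.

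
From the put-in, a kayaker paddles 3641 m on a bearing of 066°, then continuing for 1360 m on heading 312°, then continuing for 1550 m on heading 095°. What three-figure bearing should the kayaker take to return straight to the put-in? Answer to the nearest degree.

240°

Leg 1 (066°, 3641 m): east 3641 sin 66° = 3326.22, north 3641 cos 66° = 1480.93
Leg 2 (312°, 1360 m): east 1360 sin 312° = -1010.68, north 1360 cos 312° = 910.02
Leg 3 (095°, 1550 m): east 1550 sin 95° = 1544.10, north 1550 cos 95° = -135.09
Net displacement: 3859.64 east, 2255.85 north. Direction back to start is (-3859.64, -2255.85): bearing = atan2(-3859.64, -2255.85) mod 360° = 239.69° ≈ 240°.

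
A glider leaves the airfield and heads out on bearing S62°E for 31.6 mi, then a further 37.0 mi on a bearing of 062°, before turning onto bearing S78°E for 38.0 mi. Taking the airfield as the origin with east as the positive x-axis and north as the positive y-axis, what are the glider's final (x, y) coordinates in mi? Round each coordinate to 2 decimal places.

Leg 1 (S62°E, 31.6 mi): east 31.6 sin 118° = 27.90, north 31.6 cos 118° = -14.84
Leg 2 (062°, 37.0 mi): east 37.0 sin 62° = 32.67, north 37.0 cos 62° = 17.37
Leg 3 (S78°E, 38.0 mi): east 38.0 sin 102° = 37.17, north 38.0 cos 102° = -7.90
Summing: 97.74 mi east, -5.37 mi north → (97.74, -5.37).

(97.74, -5.37)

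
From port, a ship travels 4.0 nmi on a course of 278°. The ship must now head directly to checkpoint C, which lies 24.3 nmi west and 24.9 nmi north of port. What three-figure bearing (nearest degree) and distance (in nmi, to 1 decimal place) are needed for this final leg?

Leg 1 (278°, 4.0 nmi): east 4.0 sin 278° = -3.96, north 4.0 cos 278° = 0.56
Current position: (-3.96, 0.56). Target: (-24.3, 24.9). Remaining: Δeast = -20.34, Δnorth = 24.34.
Bearing = atan2(-20.34, 24.34) mod 360° = 320.12°; distance = √((-20.34)² + (24.34)²) = 31.722 nmi.

320°, 31.7 nmi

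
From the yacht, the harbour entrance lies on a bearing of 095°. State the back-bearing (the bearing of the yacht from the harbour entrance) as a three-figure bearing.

Back-bearing = 095° + 180° = 275°.

275°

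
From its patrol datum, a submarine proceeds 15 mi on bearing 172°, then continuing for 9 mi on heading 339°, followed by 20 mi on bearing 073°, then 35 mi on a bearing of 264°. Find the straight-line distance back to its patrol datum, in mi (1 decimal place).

Leg 1 (172°, 15 mi): east 15 sin 172° = 2.09, north 15 cos 172° = -14.85
Leg 2 (339°, 9 mi): east 9 sin 339° = -3.23, north 9 cos 339° = 8.40
Leg 3 (073°, 20 mi): east 20 sin 73° = 19.13, north 20 cos 73° = 5.85
Leg 4 (264°, 35 mi): east 35 sin 264° = -34.81, north 35 cos 264° = -3.66
Net: -16.82 east, -4.26 north. Distance = √((-16.82)² + (-4.26)²) = 17.352 mi.

17.4 mi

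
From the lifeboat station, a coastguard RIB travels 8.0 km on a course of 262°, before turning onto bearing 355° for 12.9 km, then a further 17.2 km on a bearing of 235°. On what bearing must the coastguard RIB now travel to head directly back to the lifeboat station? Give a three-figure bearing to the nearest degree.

Leg 1 (262°, 8.0 km): east 8.0 sin 262° = -7.92, north 8.0 cos 262° = -1.11
Leg 2 (355°, 12.9 km): east 12.9 sin 355° = -1.12, north 12.9 cos 355° = 12.85
Leg 3 (235°, 17.2 km): east 17.2 sin 235° = -14.09, north 17.2 cos 235° = -9.87
Net displacement: -23.14 east, 1.87 north. Direction back to start is (23.14, -1.87): bearing = atan2(23.14, -1.87) mod 360° = 94.63° ≈ 095°.

095°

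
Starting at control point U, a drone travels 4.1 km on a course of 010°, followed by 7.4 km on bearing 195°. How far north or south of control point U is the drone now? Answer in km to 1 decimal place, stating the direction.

Leg 1 (010°, 4.1 km): east 4.1 sin 10° = 0.71, north 4.1 cos 10° = 4.04
Leg 2 (195°, 7.4 km): east 7.4 sin 195° = -1.92, north 7.4 cos 195° = -7.15
Net north component: -3.11 km.

3.1 km south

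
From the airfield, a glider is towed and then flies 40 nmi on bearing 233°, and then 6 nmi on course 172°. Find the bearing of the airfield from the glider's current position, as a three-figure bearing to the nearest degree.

046°

Leg 1 (233°, 40 nmi): east 40 sin 233° = -31.95, north 40 cos 233° = -24.07
Leg 2 (172°, 6 nmi): east 6 sin 172° = 0.84, north 6 cos 172° = -5.94
Net displacement: -31.11 east, -30.01 north. Direction back to start is (31.11, 30.01): bearing = atan2(31.11, 30.01) mod 360° = 46.03° ≈ 046°.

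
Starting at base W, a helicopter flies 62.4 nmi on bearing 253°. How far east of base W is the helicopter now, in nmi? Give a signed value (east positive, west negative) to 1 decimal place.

-59.7 nmi

Leg 1 (253°, 62.4 nmi): east 62.4 sin 253° = -59.67, north 62.4 cos 253° = -18.24
Net east component: -59.67 nmi.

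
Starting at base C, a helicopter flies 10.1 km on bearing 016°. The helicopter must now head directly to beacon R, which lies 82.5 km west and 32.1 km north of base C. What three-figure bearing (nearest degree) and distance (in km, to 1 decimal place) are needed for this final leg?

Leg 1 (016°, 10.1 km): east 10.1 sin 16° = 2.78, north 10.1 cos 16° = 9.71
Current position: (2.78, 9.71). Target: (-82.5, 32.1). Remaining: Δeast = -85.28, Δnorth = 22.39.
Bearing = atan2(-85.28, 22.39) mod 360° = 284.71°; distance = √((-85.28)² + (22.39)²) = 88.174 km.

285°, 88.2 km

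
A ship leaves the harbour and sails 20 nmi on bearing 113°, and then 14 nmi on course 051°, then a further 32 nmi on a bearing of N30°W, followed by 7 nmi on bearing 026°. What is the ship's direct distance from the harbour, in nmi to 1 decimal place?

38.6 nmi

Leg 1 (113°, 20 nmi): east 20 sin 113° = 18.41, north 20 cos 113° = -7.81
Leg 2 (051°, 14 nmi): east 14 sin 51° = 10.88, north 14 cos 51° = 8.81
Leg 3 (N30°W, 32 nmi): east 32 sin 330° = -16.00, north 32 cos 330° = 27.71
Leg 4 (026°, 7 nmi): east 7 sin 26° = 3.07, north 7 cos 26° = 6.29
Net: 16.36 east, 35.00 north. Distance = √((16.36)² + (35.00)²) = 38.635 nmi.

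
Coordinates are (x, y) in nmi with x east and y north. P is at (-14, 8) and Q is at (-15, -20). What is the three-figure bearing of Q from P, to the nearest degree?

182°

Δeast = -15 − -14 = -1.00; Δnorth = -20 − 8 = -28.00.
Bearing = atan2(Δeast, Δnorth) mod 360° = 182.05° ≈ 182°.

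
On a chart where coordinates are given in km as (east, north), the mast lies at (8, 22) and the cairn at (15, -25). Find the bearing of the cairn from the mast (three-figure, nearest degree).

Δeast = 15 − 8 = 7.00; Δnorth = -25 − 22 = -47.00.
Bearing = atan2(Δeast, Δnorth) mod 360° = 171.53° ≈ 172°.

172°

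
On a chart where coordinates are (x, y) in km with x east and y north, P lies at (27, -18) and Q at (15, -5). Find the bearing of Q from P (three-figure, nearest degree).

Δeast = 15 − 27 = -12.00; Δnorth = -5 − -18 = 13.00.
Bearing = atan2(Δeast, Δnorth) mod 360° = 317.29° ≈ 317°.

317°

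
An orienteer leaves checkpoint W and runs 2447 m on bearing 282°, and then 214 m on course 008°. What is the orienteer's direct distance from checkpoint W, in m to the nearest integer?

Leg 1 (282°, 2447 m): east 2447 sin 282° = -2393.53, north 2447 cos 282° = 508.76
Leg 2 (008°, 214 m): east 214 sin 8° = 29.78, north 214 cos 8° = 211.92
Net: -2363.74 east, 720.68 north. Distance = √((-2363.74)² + (720.68)²) = 2471.166 m.

2471 m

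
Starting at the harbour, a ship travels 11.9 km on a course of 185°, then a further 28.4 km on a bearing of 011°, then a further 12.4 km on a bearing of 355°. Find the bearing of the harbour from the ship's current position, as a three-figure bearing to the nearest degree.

Leg 1 (185°, 11.9 km): east 11.9 sin 185° = -1.04, north 11.9 cos 185° = -11.85
Leg 2 (011°, 28.4 km): east 28.4 sin 11° = 5.42, north 28.4 cos 11° = 27.88
Leg 3 (355°, 12.4 km): east 12.4 sin 355° = -1.08, north 12.4 cos 355° = 12.35
Net displacement: 3.30 east, 28.38 north. Direction back to start is (-3.30, -28.38): bearing = atan2(-3.30, -28.38) mod 360° = 186.64° ≈ 187°.

187°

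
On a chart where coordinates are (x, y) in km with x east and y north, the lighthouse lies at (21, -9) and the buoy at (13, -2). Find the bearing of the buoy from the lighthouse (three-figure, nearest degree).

Δeast = 13 − 21 = -8.00; Δnorth = -2 − -9 = 7.00.
Bearing = atan2(Δeast, Δnorth) mod 360° = 311.19° ≈ 311°.

311°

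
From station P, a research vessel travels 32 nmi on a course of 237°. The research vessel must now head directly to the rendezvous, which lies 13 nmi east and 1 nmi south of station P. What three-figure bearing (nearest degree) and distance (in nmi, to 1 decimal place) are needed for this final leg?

068°, 43.1 nmi

Leg 1 (237°, 32 nmi): east 32 sin 237° = -26.84, north 32 cos 237° = -17.43
Current position: (-26.84, -17.43). Target: (13, -1). Remaining: Δeast = 39.84, Δnorth = 16.43.
Bearing = atan2(39.84, 16.43) mod 360° = 67.59°; distance = √((39.84)² + (16.43)²) = 43.092 nmi.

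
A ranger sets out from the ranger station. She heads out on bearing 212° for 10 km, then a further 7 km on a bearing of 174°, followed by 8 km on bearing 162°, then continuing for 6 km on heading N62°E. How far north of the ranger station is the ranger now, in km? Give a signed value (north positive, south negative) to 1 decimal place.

-20.2 km

Leg 1 (212°, 10 km): east 10 sin 212° = -5.30, north 10 cos 212° = -8.48
Leg 2 (174°, 7 km): east 7 sin 174° = 0.73, north 7 cos 174° = -6.96
Leg 3 (162°, 8 km): east 8 sin 162° = 2.47, north 8 cos 162° = -7.61
Leg 4 (N62°E, 6 km): east 6 sin 62° = 5.30, north 6 cos 62° = 2.82
Net north component: -20.23 km.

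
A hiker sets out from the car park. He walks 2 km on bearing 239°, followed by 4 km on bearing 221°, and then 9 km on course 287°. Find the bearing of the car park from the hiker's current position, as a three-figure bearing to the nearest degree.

084°

Leg 1 (239°, 2 km): east 2 sin 239° = -1.71, north 2 cos 239° = -1.03
Leg 2 (221°, 4 km): east 4 sin 221° = -2.62, north 4 cos 221° = -3.02
Leg 3 (287°, 9 km): east 9 sin 287° = -8.61, north 9 cos 287° = 2.63
Net displacement: -12.95 east, -1.42 north. Direction back to start is (12.95, 1.42): bearing = atan2(12.95, 1.42) mod 360° = 83.75° ≈ 084°.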